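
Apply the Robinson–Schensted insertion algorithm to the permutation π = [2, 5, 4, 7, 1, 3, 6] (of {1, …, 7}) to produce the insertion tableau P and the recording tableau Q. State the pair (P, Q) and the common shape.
P = [1, 3, 6] / [2, 4, 7] / [5];  Q = [1, 2, 4] / [3, 6, 7] / [5];  common shape = (3, 3, 1)

Row-insert the values π_1, π_2, … into P one at a time, bumping the leftmost entry strictly greater than the inserted value down to the next row. The recording tableau Q records, in position (i, j), the step at which that cell was added to P.
  Insert 2 (step 1): P = [2];  Q = [1]
  Insert 5 (step 2): P = [2, 5];  Q = [1, 2]
  Insert 4 (step 3): P = [2, 4] / [5];  Q = [1, 2] / [3]
  Insert 7 (step 4): P = [2, 4, 7] / [5];  Q = [1, 2, 4] / [3]
  Insert 1 (step 5): P = [1, 4, 7] / [2] / [5];  Q = [1, 2, 4] / [3] / [5]
  Insert 3 (step 6): P = [1, 3, 7] / [2, 4] / [5];  Q = [1, 2, 4] / [3, 6] / [5]
  Insert 6 (step 7): P = [1, 3, 6] / [2, 4, 7] / [5];  Q = [1, 2, 4] / [3, 6, 7] / [5]
Final shape: (3, 3, 1).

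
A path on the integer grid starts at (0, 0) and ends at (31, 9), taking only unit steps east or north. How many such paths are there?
Number of paths = 273438880

A monotone lattice path from (0, 0) to (31, 9) consists of 31 east steps and 9 north steps in some order, so it is determined by which 31 of the 40 steps are east. The count is C(40, 31) = 273438880.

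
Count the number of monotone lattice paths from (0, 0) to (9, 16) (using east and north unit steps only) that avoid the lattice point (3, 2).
Number of paths = 1655375

Total paths from (0, 0) to (9, 16): C(25, 9) = 2042975. Paths through (3, 2): (paths (0, 0) → (3, 2)) × (paths (3, 2) → (9, 16)) = C(5, 3) · C(20, 6) = 10 · 38760 = 387600. Avoidance count = 2042975 − 387600 = 1655375.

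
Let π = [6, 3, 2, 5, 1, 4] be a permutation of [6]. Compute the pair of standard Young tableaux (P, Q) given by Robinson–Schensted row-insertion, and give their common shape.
P = [1, 4] / [2, 5] / [3] / [6];  Q = [1, 4] / [2, 6] / [3] / [5];  common shape = (2, 2, 1, 1)

Row-insert the values π_1, π_2, … into P one at a time, bumping the leftmost entry strictly greater than the inserted value down to the next row. The recording tableau Q records, in position (i, j), the step at which that cell was added to P.
  Insert 6 (step 1): P = [6];  Q = [1]
  Insert 3 (step 2): P = [3] / [6];  Q = [1] / [2]
  Insert 2 (step 3): P = [2] / [3] / [6];  Q = [1] / [2] / [3]
  Insert 5 (step 4): P = [2, 5] / [3] / [6];  Q = [1, 4] / [2] / [3]
  Insert 1 (step 5): P = [1, 5] / [2] / [3] / [6];  Q = [1, 4] / [2] / [3] / [5]
  Insert 4 (step 6): P = [1, 4] / [2, 5] / [3] / [6];  Q = [1, 4] / [2, 6] / [3] / [5]
Final shape: (2, 2, 1, 1).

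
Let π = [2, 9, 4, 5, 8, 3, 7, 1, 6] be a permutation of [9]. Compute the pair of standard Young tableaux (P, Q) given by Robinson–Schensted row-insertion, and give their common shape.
P = [1, 3, 5, 6] / [2, 7] / [4, 8] / [9];  Q = [1, 2, 4, 5] / [3, 7] / [6, 9] / [8];  common shape = (4, 2, 2, 1)

Row-insert the values π_1, π_2, … into P one at a time, bumping the leftmost entry strictly greater than the inserted value down to the next row. The recording tableau Q records, in position (i, j), the step at which that cell was added to P.
  Insert 2 (step 1): P = [2];  Q = [1]
  Insert 9 (step 2): P = [2, 9];  Q = [1, 2]
  Insert 4 (step 3): P = [2, 4] / [9];  Q = [1, 2] / [3]
  Insert 5 (step 4): P = [2, 4, 5] / [9];  Q = [1, 2, 4] / [3]
  Insert 8 (step 5): P = [2, 4, 5, 8] / [9];  Q = [1, 2, 4, 5] / [3]
  Insert 3 (step 6): P = [2, 3, 5, 8] / [4] / [9];  Q = [1, 2, 4, 5] / [3] / [6]
  Insert 7 (step 7): P = [2, 3, 5, 7] / [4, 8] / [9];  Q = [1, 2, 4, 5] / [3, 7] / [6]
  Insert 1 (step 8): P = [1, 3, 5, 7] / [2, 8] / [4] / [9];  Q = [1, 2, 4, 5] / [3, 7] / [6] / [8]
  Insert 6 (step 9): P = [1, 3, 5, 6] / [2, 7] / [4, 8] / [9];  Q = [1, 2, 4, 5] / [3, 7] / [6, 9] / [8]
Final shape: (4, 2, 2, 1).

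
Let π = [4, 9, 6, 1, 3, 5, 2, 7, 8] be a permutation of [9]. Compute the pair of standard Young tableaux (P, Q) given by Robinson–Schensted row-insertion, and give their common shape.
P = [1, 2, 5, 7, 8] / [3, 6] / [4] / [9];  Q = [1, 2, 6, 8, 9] / [3, 5] / [4] / [7];  common shape = (5, 2, 1, 1)

Row-insert the values π_1, π_2, … into P one at a time, bumping the leftmost entry strictly greater than the inserted value down to the next row. The recording tableau Q records, in position (i, j), the step at which that cell was added to P.
  Insert 4 (step 1): P = [4];  Q = [1]
  Insert 9 (step 2): P = [4, 9];  Q = [1, 2]
  Insert 6 (step 3): P = [4, 6] / [9];  Q = [1, 2] / [3]
  Insert 1 (step 4): P = [1, 6] / [4] / [9];  Q = [1, 2] / [3] / [4]
  Insert 3 (step 5): P = [1, 3] / [4, 6] / [9];  Q = [1, 2] / [3, 5] / [4]
  Insert 5 (step 6): P = [1, 3, 5] / [4, 6] / [9];  Q = [1, 2, 6] / [3, 5] / [4]
  Insert 2 (step 7): P = [1, 2, 5] / [3, 6] / [4] / [9];  Q = [1, 2, 6] / [3, 5] / [4] / [7]
  Insert 7 (step 8): P = [1, 2, 5, 7] / [3, 6] / [4] / [9];  Q = [1, 2, 6, 8] / [3, 5] / [4] / [7]
  Insert 8 (step 9): P = [1, 2, 5, 7, 8] / [3, 6] / [4] / [9];  Q = [1, 2, 6, 8, 9] / [3, 5] / [4] / [7]
Final shape: (5, 2, 1, 1).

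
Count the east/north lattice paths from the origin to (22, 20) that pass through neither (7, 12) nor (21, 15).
Number of paths = 455883833268

Inclusion–exclusion. Total paths: C(42, 22) = 513791607420. Through P₁: C(19, 7)·C(23, 15) = 24705941832. Through P₂: C(36, 21)·C(6, 1) = 33407415360. Since P₁ is strictly southwest of P₂, a monotone path through both must visit P₁ then P₂; paths through both = C(19, 7)·C(17, 14)·C(6, 1) = 205583040. Avoid both = 513791607420 − 24705941832 − 33407415360 + 205583040 = 455883833268.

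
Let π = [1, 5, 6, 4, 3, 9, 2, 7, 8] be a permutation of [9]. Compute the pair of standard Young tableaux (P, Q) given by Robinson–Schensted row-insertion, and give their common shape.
P = [1, 2, 6, 7, 8] / [3, 9] / [4] / [5];  Q = [1, 2, 3, 6, 9] / [4, 8] / [5] / [7];  common shape = (5, 2, 1, 1)

Row-insert the values π_1, π_2, … into P one at a time, bumping the leftmost entry strictly greater than the inserted value down to the next row. The recording tableau Q records, in position (i, j), the step at which that cell was added to P.
  Insert 1 (step 1): P = [1];  Q = [1]
  Insert 5 (step 2): P = [1, 5];  Q = [1, 2]
  Insert 6 (step 3): P = [1, 5, 6];  Q = [1, 2, 3]
  Insert 4 (step 4): P = [1, 4, 6] / [5];  Q = [1, 2, 3] / [4]
  Insert 3 (step 5): P = [1, 3, 6] / [4] / [5];  Q = [1, 2, 3] / [4] / [5]
  Insert 9 (step 6): P = [1, 3, 6, 9] / [4] / [5];  Q = [1, 2, 3, 6] / [4] / [5]
  Insert 2 (step 7): P = [1, 2, 6, 9] / [3] / [4] / [5];  Q = [1, 2, 3, 6] / [4] / [5] / [7]
  Insert 7 (step 8): P = [1, 2, 6, 7] / [3, 9] / [4] / [5];  Q = [1, 2, 3, 6] / [4, 8] / [5] / [7]
  Insert 8 (step 9): P = [1, 2, 6, 7, 8] / [3, 9] / [4] / [5];  Q = [1, 2, 3, 6, 9] / [4, 8] / [5] / [7]
Final shape: (5, 2, 1, 1).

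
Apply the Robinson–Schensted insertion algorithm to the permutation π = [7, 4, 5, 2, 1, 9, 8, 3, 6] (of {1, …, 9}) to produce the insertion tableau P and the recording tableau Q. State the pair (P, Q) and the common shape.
P = [1, 3, 6] / [2, 5, 8] / [4, 9] / [7];  Q = [1, 3, 6] / [2, 7, 9] / [4, 8] / [5];  common shape = (3, 3, 2, 1)

Row-insert the values π_1, π_2, … into P one at a time, bumping the leftmost entry strictly greater than the inserted value down to the next row. The recording tableau Q records, in position (i, j), the step at which that cell was added to P.
  Insert 7 (step 1): P = [7];  Q = [1]
  Insert 4 (step 2): P = [4] / [7];  Q = [1] / [2]
  Insert 5 (step 3): P = [4, 5] / [7];  Q = [1, 3] / [2]
  Insert 2 (step 4): P = [2, 5] / [4] / [7];  Q = [1, 3] / [2] / [4]
  Insert 1 (step 5): P = [1, 5] / [2] / [4] / [7];  Q = [1, 3] / [2] / [4] / [5]
  Insert 9 (step 6): P = [1, 5, 9] / [2] / [4] / [7];  Q = [1, 3, 6] / [2] / [4] / [5]
  Insert 8 (step 7): P = [1, 5, 8] / [2, 9] / [4] / [7];  Q = [1, 3, 6] / [2, 7] / [4] / [5]
  Insert 3 (step 8): P = [1, 3, 8] / [2, 5] / [4, 9] / [7];  Q = [1, 3, 6] / [2, 7] / [4, 8] / [5]
  Insert 6 (step 9): P = [1, 3, 6] / [2, 5, 8] / [4, 9] / [7];  Q = [1, 3, 6] / [2, 7, 9] / [4, 8] / [5]
Final shape: (3, 3, 2, 1).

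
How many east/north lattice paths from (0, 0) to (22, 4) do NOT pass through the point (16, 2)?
Number of paths = 10666

Total paths from (0, 0) to (22, 4): C(26, 22) = 14950. Paths through (16, 2): (paths (0, 0) → (16, 2)) × (paths (16, 2) → (22, 4)) = C(18, 16) · C(8, 6) = 153 · 28 = 4284. Avoidance count = 14950 − 4284 = 10666.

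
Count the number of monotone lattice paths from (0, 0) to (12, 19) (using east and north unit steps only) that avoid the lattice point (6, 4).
Number of paths = 129725085

Total paths from (0, 0) to (12, 19): C(31, 12) = 141120525. Paths through (6, 4): (paths (0, 0) → (6, 4)) × (paths (6, 4) → (12, 19)) = C(10, 6) · C(21, 6) = 210 · 54264 = 11395440. Avoidance count = 141120525 − 11395440 = 129725085.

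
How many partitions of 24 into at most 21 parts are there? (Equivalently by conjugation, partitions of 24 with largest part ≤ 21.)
p(24, parts ≤ 21) = 1571

Use the recurrence p(n, m) = p(n, m−1) + p(n−m, m): either the largest part is < m (count p(n, m−1)) or the largest part is exactly m (remove one copy of m, count p(n−m, m)). With p(0, ·) = 1 this gives p(24, parts ≤ 21) = 1571. (By conjugating Young diagrams, this also counts partitions of 24 into at most 21 parts.)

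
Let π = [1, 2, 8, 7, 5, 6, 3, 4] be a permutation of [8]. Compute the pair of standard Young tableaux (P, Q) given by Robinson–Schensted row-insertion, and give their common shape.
P = [1, 2, 3, 4] / [5, 6] / [7] / [8];  Q = [1, 2, 3, 6] / [4, 8] / [5] / [7];  common shape = (4, 2, 1, 1)

Row-insert the values π_1, π_2, … into P one at a time, bumping the leftmost entry strictly greater than the inserted value down to the next row. The recording tableau Q records, in position (i, j), the step at which that cell was added to P.
  Insert 1 (step 1): P = [1];  Q = [1]
  Insert 2 (step 2): P = [1, 2];  Q = [1, 2]
  Insert 8 (step 3): P = [1, 2, 8];  Q = [1, 2, 3]
  Insert 7 (step 4): P = [1, 2, 7] / [8];  Q = [1, 2, 3] / [4]
  Insert 5 (step 5): P = [1, 2, 5] / [7] / [8];  Q = [1, 2, 3] / [4] / [5]
  Insert 6 (step 6): P = [1, 2, 5, 6] / [7] / [8];  Q = [1, 2, 3, 6] / [4] / [5]
  Insert 3 (step 7): P = [1, 2, 3, 6] / [5] / [7] / [8];  Q = [1, 2, 3, 6] / [4] / [5] / [7]
  Insert 4 (step 8): P = [1, 2, 3, 4] / [5, 6] / [7] / [8];  Q = [1, 2, 3, 6] / [4, 8] / [5] / [7]
Final shape: (4, 2, 1, 1).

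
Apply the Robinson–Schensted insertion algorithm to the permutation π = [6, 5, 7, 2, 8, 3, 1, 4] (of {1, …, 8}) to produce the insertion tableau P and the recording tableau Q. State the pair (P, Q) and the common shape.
P = [1, 3, 4] / [2, 7, 8] / [5] / [6];  Q = [1, 3, 5] / [2, 6, 8] / [4] / [7];  common shape = (3, 3, 1, 1)

Row-insert the values π_1, π_2, … into P one at a time, bumping the leftmost entry strictly greater than the inserted value down to the next row. The recording tableau Q records, in position (i, j), the step at which that cell was added to P.
  Insert 6 (step 1): P = [6];  Q = [1]
  Insert 5 (step 2): P = [5] / [6];  Q = [1] / [2]
  Insert 7 (step 3): P = [5, 7] / [6];  Q = [1, 3] / [2]
  Insert 2 (step 4): P = [2, 7] / [5] / [6];  Q = [1, 3] / [2] / [4]
  Insert 8 (step 5): P = [2, 7, 8] / [5] / [6];  Q = [1, 3, 5] / [2] / [4]
  Insert 3 (step 6): P = [2, 3, 8] / [5, 7] / [6];  Q = [1, 3, 5] / [2, 6] / [4]
  Insert 1 (step 7): P = [1, 3, 8] / [2, 7] / [5] / [6];  Q = [1, 3, 5] / [2, 6] / [4] / [7]
  Insert 4 (step 8): P = [1, 3, 4] / [2, 7, 8] / [5] / [6];  Q = [1, 3, 5] / [2, 6, 8] / [4] / [7]
Final shape: (3, 3, 1, 1).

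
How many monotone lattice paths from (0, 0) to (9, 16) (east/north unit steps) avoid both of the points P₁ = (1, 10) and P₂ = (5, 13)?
Number of paths = 1723537

Inclusion–exclusion. Total paths: C(25, 9) = 2042975. Through P₁: C(11, 1)·C(14, 8) = 33033. Through P₂: C(18, 5)·C(7, 4) = 299880. Since P₁ is strictly southwest of P₂, a monotone path through both must visit P₁ then P₂; paths through both = C(11, 1)·C(7, 4)·C(7, 4) = 13475. Avoid both = 2042975 − 33033 − 299880 + 13475 = 1723537.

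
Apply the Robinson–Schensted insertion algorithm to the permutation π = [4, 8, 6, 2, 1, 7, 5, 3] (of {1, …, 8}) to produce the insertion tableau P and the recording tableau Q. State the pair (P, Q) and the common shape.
P = [1, 3, 7] / [2, 5] / [4, 6] / [8];  Q = [1, 2, 6] / [3, 7] / [4, 8] / [5];  common shape = (3, 2, 2, 1)

Row-insert the values π_1, π_2, … into P one at a time, bumping the leftmost entry strictly greater than the inserted value down to the next row. The recording tableau Q records, in position (i, j), the step at which that cell was added to P.
  Insert 4 (step 1): P = [4];  Q = [1]
  Insert 8 (step 2): P = [4, 8];  Q = [1, 2]
  Insert 6 (step 3): P = [4, 6] / [8];  Q = [1, 2] / [3]
  Insert 2 (step 4): P = [2, 6] / [4] / [8];  Q = [1, 2] / [3] / [4]
  Insert 1 (step 5): P = [1, 6] / [2] / [4] / [8];  Q = [1, 2] / [3] / [4] / [5]
  Insert 7 (step 6): P = [1, 6, 7] / [2] / [4] / [8];  Q = [1, 2, 6] / [3] / [4] / [5]
  Insert 5 (step 7): P = [1, 5, 7] / [2, 6] / [4] / [8];  Q = [1, 2, 6] / [3, 7] / [4] / [5]
  Insert 3 (step 8): P = [1, 3, 7] / [2, 5] / [4, 6] / [8];  Q = [1, 2, 6] / [3, 7] / [4, 8] / [5]
Final shape: (3, 2, 2, 1).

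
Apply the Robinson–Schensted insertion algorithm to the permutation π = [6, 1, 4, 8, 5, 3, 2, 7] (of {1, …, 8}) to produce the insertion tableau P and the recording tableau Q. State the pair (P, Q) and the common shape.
P = [1, 2, 5, 7] / [3, 8] / [4] / [6];  Q = [1, 3, 4, 8] / [2, 5] / [6] / [7];  common shape = (4, 2, 1, 1)

Row-insert the values π_1, π_2, … into P one at a time, bumping the leftmost entry strictly greater than the inserted value down to the next row. The recording tableau Q records, in position (i, j), the step at which that cell was added to P.
  Insert 6 (step 1): P = [6];  Q = [1]
  Insert 1 (step 2): P = [1] / [6];  Q = [1] / [2]
  Insert 4 (step 3): P = [1, 4] / [6];  Q = [1, 3] / [2]
  Insert 8 (step 4): P = [1, 4, 8] / [6];  Q = [1, 3, 4] / [2]
  Insert 5 (step 5): P = [1, 4, 5] / [6, 8];  Q = [1, 3, 4] / [2, 5]
  Insert 3 (step 6): P = [1, 3, 5] / [4, 8] / [6];  Q = [1, 3, 4] / [2, 5] / [6]
  Insert 2 (step 7): P = [1, 2, 5] / [3, 8] / [4] / [6];  Q = [1, 3, 4] / [2, 5] / [6] / [7]
  Insert 7 (step 8): P = [1, 2, 5, 7] / [3, 8] / [4] / [6];  Q = [1, 3, 4, 8] / [2, 5] / [6] / [7]
Final shape: (4, 2, 1, 1).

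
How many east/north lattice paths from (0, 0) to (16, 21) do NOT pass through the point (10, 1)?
Number of paths = 12873242140

Total paths from (0, 0) to (16, 21): C(37, 16) = 12875774670. Paths through (10, 1): (paths (0, 0) → (10, 1)) × (paths (10, 1) → (16, 21)) = C(11, 10) · C(26, 6) = 11 · 230230 = 2532530. Avoidance count = 12875774670 − 2532530 = 12873242140.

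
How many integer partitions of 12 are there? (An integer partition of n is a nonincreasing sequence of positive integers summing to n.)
p(12) = 77

List all partitions of 12: 12, 11+1, 10+2, 10+1+1, 9+3, 9+2+1, 9+1+1+1, 8+4, 8+3+1, 8+2+2, 8+2+1+1, 8+1+1+1+1, 7+5, 7+4+1, 7+3+2, 7+3+1+1, 7+2+2+1, 7+2+1+1+1, 7+1+1+1+1+1, 6+6, 6+5+1, 6+4+2, 6+4+1+1, 6+3+3, 6+3+2+1, 6+3+1+1+1, 6+2+2+2, 6+2+2+1+1, 6+2+1+1+1+1, 6+1+1+1+1+1+1, … (77 total). Counting them gives p(12) = 77.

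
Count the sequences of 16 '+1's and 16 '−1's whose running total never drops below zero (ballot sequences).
C_16 = 35357670

These ballot sequences are counted by the Catalan number C_n = (1/(n + 1)) · C(2n, n). For n = 16: C_16 = (1/17) · C(32, 16) = 601080390/17 = 35357670.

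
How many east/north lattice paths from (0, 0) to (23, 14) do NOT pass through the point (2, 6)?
Number of paths = 5986906740

Total paths from (0, 0) to (23, 14): C(37, 23) = 6107086800. Paths through (2, 6): (paths (0, 0) → (2, 6)) × (paths (2, 6) → (23, 14)) = C(8, 2) · C(29, 21) = 28 · 4292145 = 120180060. Avoidance count = 6107086800 − 120180060 = 5986906740.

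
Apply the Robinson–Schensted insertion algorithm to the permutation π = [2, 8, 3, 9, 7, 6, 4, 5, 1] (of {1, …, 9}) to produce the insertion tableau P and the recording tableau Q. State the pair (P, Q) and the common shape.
P = [1, 3, 4, 5] / [2, 9] / [6] / [7] / [8];  Q = [1, 2, 4, 8] / [3, 5] / [6] / [7] / [9];  common shape = (4, 2, 1, 1, 1)

Row-insert the values π_1, π_2, … into P one at a time, bumping the leftmost entry strictly greater than the inserted value down to the next row. The recording tableau Q records, in position (i, j), the step at which that cell was added to P.
  Insert 2 (step 1): P = [2];  Q = [1]
  Insert 8 (step 2): P = [2, 8];  Q = [1, 2]
  Insert 3 (step 3): P = [2, 3] / [8];  Q = [1, 2] / [3]
  Insert 9 (step 4): P = [2, 3, 9] / [8];  Q = [1, 2, 4] / [3]
  Insert 7 (step 5): P = [2, 3, 7] / [8, 9];  Q = [1, 2, 4] / [3, 5]
  Insert 6 (step 6): P = [2, 3, 6] / [7, 9] / [8];  Q = [1, 2, 4] / [3, 5] / [6]
  Insert 4 (step 7): P = [2, 3, 4] / [6, 9] / [7] / [8];  Q = [1, 2, 4] / [3, 5] / [6] / [7]
  Insert 5 (step 8): P = [2, 3, 4, 5] / [6, 9] / [7] / [8];  Q = [1, 2, 4, 8] / [3, 5] / [6] / [7]
  Insert 1 (step 9): P = [1, 3, 4, 5] / [2, 9] / [6] / [7] / [8];  Q = [1, 2, 4, 8] / [3, 5] / [6] / [7] / [9]
Final shape: (4, 2, 1, 1, 1).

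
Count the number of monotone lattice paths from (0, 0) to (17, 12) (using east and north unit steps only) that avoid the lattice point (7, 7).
Number of paths = 41589639

Total paths from (0, 0) to (17, 12): C(29, 17) = 51895935. Paths through (7, 7): (paths (0, 0) → (7, 7)) × (paths (7, 7) → (17, 12)) = C(14, 7) · C(15, 10) = 3432 · 3003 = 10306296. Avoidance count = 51895935 − 10306296 = 41589639.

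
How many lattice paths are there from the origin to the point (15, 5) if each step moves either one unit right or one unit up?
Number of paths = 15504

A monotone lattice path from (0, 0) to (15, 5) consists of 15 east steps and 5 north steps in some order, so it is determined by which 15 of the 20 steps are east. The count is C(20, 15) = 15504.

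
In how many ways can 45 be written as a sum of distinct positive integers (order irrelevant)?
q(45) = 2048

A partition into distinct parts is a strictly decreasing sequence summing to n. The recurrence d(n, m) = d(n, m−1) + d(n−m, m−1) (use part m at most once) with q(n) = d(n, n) gives q(45) = 2048. (Euler's theorem: # distinct-part partitions = # odd-part partitions.)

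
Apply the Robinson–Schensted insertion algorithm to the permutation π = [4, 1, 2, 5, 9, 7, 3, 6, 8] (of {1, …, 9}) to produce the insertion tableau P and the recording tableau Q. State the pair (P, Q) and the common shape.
P = [1, 2, 3, 6, 8] / [4, 5, 7] / [9];  Q = [1, 3, 4, 5, 9] / [2, 6, 8] / [7];  common shape = (5, 3, 1)

Row-insert the values π_1, π_2, … into P one at a time, bumping the leftmost entry strictly greater than the inserted value down to the next row. The recording tableau Q records, in position (i, j), the step at which that cell was added to P.
  Insert 4 (step 1): P = [4];  Q = [1]
  Insert 1 (step 2): P = [1] / [4];  Q = [1] / [2]
  Insert 2 (step 3): P = [1, 2] / [4];  Q = [1, 3] / [2]
  Insert 5 (step 4): P = [1, 2, 5] / [4];  Q = [1, 3, 4] / [2]
  Insert 9 (step 5): P = [1, 2, 5, 9] / [4];  Q = [1, 3, 4, 5] / [2]
  Insert 7 (step 6): P = [1, 2, 5, 7] / [4, 9];  Q = [1, 3, 4, 5] / [2, 6]
  Insert 3 (step 7): P = [1, 2, 3, 7] / [4, 5] / [9];  Q = [1, 3, 4, 5] / [2, 6] / [7]
  Insert 6 (step 8): P = [1, 2, 3, 6] / [4, 5, 7] / [9];  Q = [1, 3, 4, 5] / [2, 6, 8] / [7]
  Insert 8 (step 9): P = [1, 2, 3, 6, 8] / [4, 5, 7] / [9];  Q = [1, 3, 4, 5, 9] / [2, 6, 8] / [7]
Final shape: (5, 3, 1).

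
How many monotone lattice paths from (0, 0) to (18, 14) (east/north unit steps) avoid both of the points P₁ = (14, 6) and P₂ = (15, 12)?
Number of paths = 281124000

Inclusion–exclusion. Total paths: C(32, 18) = 471435600. Through P₁: C(20, 14)·C(12, 4) = 19186200. Through P₂: C(27, 15)·C(5, 3) = 173838600. Since P₁ is strictly southwest of P₂, a monotone path through both must visit P₁ then P₂; paths through both = C(20, 14)·C(7, 1)·C(5, 3) = 2713200. Avoid both = 471435600 − 19186200 − 173838600 + 2713200 = 281124000.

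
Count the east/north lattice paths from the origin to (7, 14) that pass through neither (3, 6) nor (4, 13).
Number of paths = 67868

Inclusion–exclusion. Total paths: C(21, 7) = 116280. Through P₁: C(9, 3)·C(12, 4) = 41580. Through P₂: C(17, 4)·C(4, 3) = 9520. Since P₁ is strictly southwest of P₂, a monotone path through both must visit P₁ then P₂; paths through both = C(9, 3)·C(8, 1)·C(4, 3) = 2688. Avoid both = 116280 − 41580 − 9520 + 2688 = 67868.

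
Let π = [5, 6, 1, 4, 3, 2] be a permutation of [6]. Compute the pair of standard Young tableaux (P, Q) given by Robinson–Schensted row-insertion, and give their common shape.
P = [1, 2] / [3, 6] / [4] / [5];  Q = [1, 2] / [3, 4] / [5] / [6];  common shape = (2, 2, 1, 1)

Row-insert the values π_1, π_2, … into P one at a time, bumping the leftmost entry strictly greater than the inserted value down to the next row. The recording tableau Q records, in position (i, j), the step at which that cell was added to P.
  Insert 5 (step 1): P = [5];  Q = [1]
  Insert 6 (step 2): P = [5, 6];  Q = [1, 2]
  Insert 1 (step 3): P = [1, 6] / [5];  Q = [1, 2] / [3]
  Insert 4 (step 4): P = [1, 4] / [5, 6];  Q = [1, 2] / [3, 4]
  Insert 3 (step 5): P = [1, 3] / [4, 6] / [5];  Q = [1, 2] / [3, 4] / [5]
  Insert 2 (step 6): P = [1, 2] / [3, 6] / [4] / [5];  Q = [1, 2] / [3, 4] / [5] / [6]
Final shape: (2, 2, 1, 1).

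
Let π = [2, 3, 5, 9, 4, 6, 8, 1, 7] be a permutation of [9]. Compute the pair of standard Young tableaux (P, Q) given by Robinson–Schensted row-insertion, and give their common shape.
P = [1, 3, 4, 6, 7] / [2, 8] / [5, 9];  Q = [1, 2, 3, 4, 7] / [5, 6] / [8, 9];  common shape = (5, 2, 2)

Row-insert the values π_1, π_2, … into P one at a time, bumping the leftmost entry strictly greater than the inserted value down to the next row. The recording tableau Q records, in position (i, j), the step at which that cell was added to P.
  Insert 2 (step 1): P = [2];  Q = [1]
  Insert 3 (step 2): P = [2, 3];  Q = [1, 2]
  Insert 5 (step 3): P = [2, 3, 5];  Q = [1, 2, 3]
  Insert 9 (step 4): P = [2, 3, 5, 9];  Q = [1, 2, 3, 4]
  Insert 4 (step 5): P = [2, 3, 4, 9] / [5];  Q = [1, 2, 3, 4] / [5]
  Insert 6 (step 6): P = [2, 3, 4, 6] / [5, 9];  Q = [1, 2, 3, 4] / [5, 6]
  Insert 8 (step 7): P = [2, 3, 4, 6, 8] / [5, 9];  Q = [1, 2, 3, 4, 7] / [5, 6]
  Insert 1 (step 8): P = [1, 3, 4, 6, 8] / [2, 9] / [5];  Q = [1, 2, 3, 4, 7] / [5, 6] / [8]
  Insert 7 (step 9): P = [1, 3, 4, 6, 7] / [2, 8] / [5, 9];  Q = [1, 2, 3, 4, 7] / [5, 6] / [8, 9]
Final shape: (5, 2, 2).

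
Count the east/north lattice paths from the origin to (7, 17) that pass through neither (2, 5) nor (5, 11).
Number of paths = 143244

Inclusion–exclusion. Total paths: C(24, 7) = 346104. Through P₁: C(7, 2)·C(17, 5) = 129948. Through P₂: C(16, 5)·C(8, 2) = 122304. Since P₁ is strictly southwest of P₂, a monotone path through both must visit P₁ then P₂; paths through both = C(7, 2)·C(9, 3)·C(8, 2) = 49392. Avoid both = 346104 − 129948 − 122304 + 49392 = 143244.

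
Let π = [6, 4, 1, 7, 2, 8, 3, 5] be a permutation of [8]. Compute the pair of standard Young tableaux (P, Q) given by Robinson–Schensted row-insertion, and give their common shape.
P = [1, 2, 3, 5] / [4, 7, 8] / [6];  Q = [1, 4, 6, 8] / [2, 5, 7] / [3];  common shape = (4, 3, 1)

Row-insert the values π_1, π_2, … into P one at a time, bumping the leftmost entry strictly greater than the inserted value down to the next row. The recording tableau Q records, in position (i, j), the step at which that cell was added to P.
  Insert 6 (step 1): P = [6];  Q = [1]
  Insert 4 (step 2): P = [4] / [6];  Q = [1] / [2]
  Insert 1 (step 3): P = [1] / [4] / [6];  Q = [1] / [2] / [3]
  Insert 7 (step 4): P = [1, 7] / [4] / [6];  Q = [1, 4] / [2] / [3]
  Insert 2 (step 5): P = [1, 2] / [4, 7] / [6];  Q = [1, 4] / [2, 5] / [3]
  Insert 8 (step 6): P = [1, 2, 8] / [4, 7] / [6];  Q = [1, 4, 6] / [2, 5] / [3]
  Insert 3 (step 7): P = [1, 2, 3] / [4, 7, 8] / [6];  Q = [1, 4, 6] / [2, 5, 7] / [3]
  Insert 5 (step 8): P = [1, 2, 3, 5] / [4, 7, 8] / [6];  Q = [1, 4, 6, 8] / [2, 5, 7] / [3]
Final shape: (4, 3, 1).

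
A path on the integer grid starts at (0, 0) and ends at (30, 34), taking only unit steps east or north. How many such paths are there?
Number of paths = 1620288010530347424

A monotone lattice path from (0, 0) to (30, 34) consists of 30 east steps and 34 north steps in some order, so it is determined by which 30 of the 64 steps are east. The count is C(64, 30) = 1620288010530347424.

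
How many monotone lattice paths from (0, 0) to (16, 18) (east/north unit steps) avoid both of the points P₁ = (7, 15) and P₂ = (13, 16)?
Number of paths = 1499740680

Inclusion–exclusion. Total paths: C(34, 16) = 2203961430. Through P₁: C(22, 7)·C(12, 9) = 37519680. Through P₂: C(29, 13)·C(5, 3) = 678639150. Since P₁ is strictly southwest of P₂, a monotone path through both must visit P₁ then P₂; paths through both = C(22, 7)·C(7, 6)·C(5, 3) = 11938080. Avoid both = 2203961430 − 37519680 − 678639150 + 11938080 = 1499740680.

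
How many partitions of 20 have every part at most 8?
p(20, parts ≤ 8) = 434

Use the recurrence p(n, m) = p(n, m−1) + p(n−m, m): either the largest part is < m (count p(n, m−1)) or the largest part is exactly m (remove one copy of m, count p(n−m, m)). With p(0, ·) = 1 this gives p(20, parts ≤ 8) = 434. (By conjugating Young diagrams, this also counts partitions of 20 into at most 8 parts.)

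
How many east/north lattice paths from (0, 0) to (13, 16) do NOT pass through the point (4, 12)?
Number of paths = 66562615

Total paths from (0, 0) to (13, 16): C(29, 13) = 67863915. Paths through (4, 12): (paths (0, 0) → (4, 12)) × (paths (4, 12) → (13, 16)) = C(16, 4) · C(13, 9) = 1820 · 715 = 1301300. Avoidance count = 67863915 − 1301300 = 66562615.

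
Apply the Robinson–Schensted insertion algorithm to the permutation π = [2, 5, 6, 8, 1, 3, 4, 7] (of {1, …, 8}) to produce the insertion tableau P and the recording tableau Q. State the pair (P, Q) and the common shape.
P = [1, 3, 4, 7] / [2, 5, 6, 8];  Q = [1, 2, 3, 4] / [5, 6, 7, 8];  common shape = (4, 4)

Row-insert the values π_1, π_2, … into P one at a time, bumping the leftmost entry strictly greater than the inserted value down to the next row. The recording tableau Q records, in position (i, j), the step at which that cell was added to P.
  Insert 2 (step 1): P = [2];  Q = [1]
  Insert 5 (step 2): P = [2, 5];  Q = [1, 2]
  Insert 6 (step 3): P = [2, 5, 6];  Q = [1, 2, 3]
  Insert 8 (step 4): P = [2, 5, 6, 8];  Q = [1, 2, 3, 4]
  Insert 1 (step 5): P = [1, 5, 6, 8] / [2];  Q = [1, 2, 3, 4] / [5]
  Insert 3 (step 6): P = [1, 3, 6, 8] / [2, 5];  Q = [1, 2, 3, 4] / [5, 6]
  Insert 4 (step 7): P = [1, 3, 4, 8] / [2, 5, 6];  Q = [1, 2, 3, 4] / [5, 6, 7]
  Insert 7 (step 8): P = [1, 3, 4, 7] / [2, 5, 6, 8];  Q = [1, 2, 3, 4] / [5, 6, 7, 8]
Final shape: (4, 4).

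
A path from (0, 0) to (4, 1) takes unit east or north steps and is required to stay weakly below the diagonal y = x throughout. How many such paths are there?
Number of paths = 4

By the reflection principle (André's argument), the number of monotone paths to (4, 1) with n ≤ m that never go above y = x is C(5, 4) − C(5, 5) = 5 − 1 = 4.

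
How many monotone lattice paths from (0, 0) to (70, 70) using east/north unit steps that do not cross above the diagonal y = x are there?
C_70 = 1321422108420282270489942177190229544600

These NE paths below the diagonal are counted by the Catalan number C_n = (1/(n + 1)) · C(2n, n). For n = 70: C_70 = (1/71) · C(140, 70) = 93820969697840041204785894580506297666600/71 = 1321422108420282270489942177190229544600.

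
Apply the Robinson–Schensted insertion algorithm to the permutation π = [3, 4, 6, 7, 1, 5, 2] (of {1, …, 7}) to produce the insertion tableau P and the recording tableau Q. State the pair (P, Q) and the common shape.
P = [1, 2, 5, 7] / [3, 4] / [6];  Q = [1, 2, 3, 4] / [5, 6] / [7];  common shape = (4, 2, 1)

Row-insert the values π_1, π_2, … into P one at a time, bumping the leftmost entry strictly greater than the inserted value down to the next row. The recording tableau Q records, in position (i, j), the step at which that cell was added to P.
  Insert 3 (step 1): P = [3];  Q = [1]
  Insert 4 (step 2): P = [3, 4];  Q = [1, 2]
  Insert 6 (step 3): P = [3, 4, 6];  Q = [1, 2, 3]
  Insert 7 (step 4): P = [3, 4, 6, 7];  Q = [1, 2, 3, 4]
  Insert 1 (step 5): P = [1, 4, 6, 7] / [3];  Q = [1, 2, 3, 4] / [5]
  Insert 5 (step 6): P = [1, 4, 5, 7] / [3, 6];  Q = [1, 2, 3, 4] / [5, 6]
  Insert 2 (step 7): P = [1, 2, 5, 7] / [3, 4] / [6];  Q = [1, 2, 3, 4] / [5, 6] / [7]
Final shape: (4, 2, 1).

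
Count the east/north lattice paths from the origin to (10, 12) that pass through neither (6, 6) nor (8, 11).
Number of paths = 284072

Inclusion–exclusion. Total paths: C(22, 10) = 646646. Through P₁: C(12, 6)·C(10, 4) = 194040. Through P₂: C(19, 8)·C(3, 2) = 226746. Since P₁ is strictly southwest of P₂, a monotone path through both must visit P₁ then P₂; paths through both = C(12, 6)·C(7, 2)·C(3, 2) = 58212. Avoid both = 646646 − 194040 − 226746 + 58212 = 284072.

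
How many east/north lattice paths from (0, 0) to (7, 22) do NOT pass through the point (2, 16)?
Number of paths = 1490094

Total paths from (0, 0) to (7, 22): C(29, 7) = 1560780. Paths through (2, 16): (paths (0, 0) → (2, 16)) × (paths (2, 16) → (7, 22)) = C(18, 2) · C(11, 5) = 153 · 462 = 70686. Avoidance count = 1560780 − 70686 = 1490094.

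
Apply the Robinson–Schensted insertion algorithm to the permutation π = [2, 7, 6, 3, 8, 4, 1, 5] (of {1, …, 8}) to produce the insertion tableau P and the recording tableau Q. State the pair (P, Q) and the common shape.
P = [1, 3, 4, 5] / [2, 8] / [6] / [7];  Q = [1, 2, 5, 8] / [3, 6] / [4] / [7];  common shape = (4, 2, 1, 1)

Row-insert the values π_1, π_2, … into P one at a time, bumping the leftmost entry strictly greater than the inserted value down to the next row. The recording tableau Q records, in position (i, j), the step at which that cell was added to P.
  Insert 2 (step 1): P = [2];  Q = [1]
  Insert 7 (step 2): P = [2, 7];  Q = [1, 2]
  Insert 6 (step 3): P = [2, 6] / [7];  Q = [1, 2] / [3]
  Insert 3 (step 4): P = [2, 3] / [6] / [7];  Q = [1, 2] / [3] / [4]
  Insert 8 (step 5): P = [2, 3, 8] / [6] / [7];  Q = [1, 2, 5] / [3] / [4]
  Insert 4 (step 6): P = [2, 3, 4] / [6, 8] / [7];  Q = [1, 2, 5] / [3, 6] / [4]
  Insert 1 (step 7): P = [1, 3, 4] / [2, 8] / [6] / [7];  Q = [1, 2, 5] / [3, 6] / [4] / [7]
  Insert 5 (step 8): P = [1, 3, 4, 5] / [2, 8] / [6] / [7];  Q = [1, 2, 5, 8] / [3, 6] / [4] / [7]
Final shape: (4, 2, 1, 1).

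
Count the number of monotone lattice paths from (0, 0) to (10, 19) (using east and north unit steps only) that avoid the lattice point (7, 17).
Number of paths = 16568970

Total paths from (0, 0) to (10, 19): C(29, 10) = 20030010. Paths through (7, 17): (paths (0, 0) → (7, 17)) × (paths (7, 17) → (10, 19)) = C(24, 7) · C(5, 3) = 346104 · 10 = 3461040. Avoidance count = 20030010 − 3461040 = 16568970.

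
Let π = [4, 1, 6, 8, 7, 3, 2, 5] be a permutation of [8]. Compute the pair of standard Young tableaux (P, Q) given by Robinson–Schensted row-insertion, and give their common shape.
P = [1, 2, 5] / [3, 6, 7] / [4] / [8];  Q = [1, 3, 4] / [2, 5, 8] / [6] / [7];  common shape = (3, 3, 1, 1)

Row-insert the values π_1, π_2, … into P one at a time, bumping the leftmost entry strictly greater than the inserted value down to the next row. The recording tableau Q records, in position (i, j), the step at which that cell was added to P.
  Insert 4 (step 1): P = [4];  Q = [1]
  Insert 1 (step 2): P = [1] / [4];  Q = [1] / [2]
  Insert 6 (step 3): P = [1, 6] / [4];  Q = [1, 3] / [2]
  Insert 8 (step 4): P = [1, 6, 8] / [4];  Q = [1, 3, 4] / [2]
  Insert 7 (step 5): P = [1, 6, 7] / [4, 8];  Q = [1, 3, 4] / [2, 5]
  Insert 3 (step 6): P = [1, 3, 7] / [4, 6] / [8];  Q = [1, 3, 4] / [2, 5] / [6]
  Insert 2 (step 7): P = [1, 2, 7] / [3, 6] / [4] / [8];  Q = [1, 3, 4] / [2, 5] / [6] / [7]
  Insert 5 (step 8): P = [1, 2, 5] / [3, 6, 7] / [4] / [8];  Q = [1, 3, 4] / [2, 5, 8] / [6] / [7]
Final shape: (3, 3, 1, 1).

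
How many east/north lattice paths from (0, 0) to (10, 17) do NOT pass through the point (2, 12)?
Number of paths = 8319168

Total paths from (0, 0) to (10, 17): C(27, 10) = 8436285. Paths through (2, 12): (paths (0, 0) → (2, 12)) × (paths (2, 12) → (10, 17)) = C(14, 2) · C(13, 8) = 91 · 1287 = 117117. Avoidance count = 8436285 − 117117 = 8319168.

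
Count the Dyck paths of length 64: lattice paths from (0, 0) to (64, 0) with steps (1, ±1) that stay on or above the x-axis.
C_32 = 55534064877048198

These Dyck paths are counted by the Catalan number C_n = (1/(n + 1)) · C(2n, n). For n = 32: C_32 = (1/33) · C(64, 32) = 1832624140942590534/33 = 55534064877048198.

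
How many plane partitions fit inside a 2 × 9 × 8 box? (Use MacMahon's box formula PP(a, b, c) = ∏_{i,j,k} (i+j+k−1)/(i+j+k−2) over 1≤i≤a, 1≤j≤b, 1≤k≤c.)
PP(2, 9, 8) = 118195220

Evaluate the triple product over i = 1..2, j = 1..9, k = 1..8. The factors are (2/1) · (3/2) · (4/3) · (5/4) · (6/5) · (7/6) · (8/7) · (9/8) · … (144 factors total). The numerators and denominators telescope so the product is an integer; carrying out the multiplication exactly gives PP(2, 9, 8) = 118195220.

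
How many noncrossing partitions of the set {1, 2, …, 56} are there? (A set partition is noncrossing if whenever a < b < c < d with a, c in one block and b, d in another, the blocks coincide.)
C_56 = 6852456927844873497549658464312

These noncrossing partitions are counted by the Catalan number C_n = (1/(n + 1)) · C(2n, n). For n = 56: C_56 = (1/57) · C(112, 56) = 390590044887157789360330532465784/57 = 6852456927844873497549658464312.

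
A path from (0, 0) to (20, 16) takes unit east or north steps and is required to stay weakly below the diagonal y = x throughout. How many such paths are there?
Number of paths = 1739969550

By the reflection principle (André's argument), the number of monotone paths to (20, 16) with n ≤ m that never go above y = x is C(36, 20) − C(36, 21) = 7307872110 − 5567902560 = 1739969550.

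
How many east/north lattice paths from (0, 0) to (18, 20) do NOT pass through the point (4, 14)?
Number of paths = 33459395010

Total paths from (0, 0) to (18, 20): C(38, 18) = 33578000610. Paths through (4, 14): (paths (0, 0) → (4, 14)) × (paths (4, 14) → (18, 20)) = C(18, 4) · C(20, 14) = 3060 · 38760 = 118605600. Avoidance count = 33578000610 − 118605600 = 33459395010.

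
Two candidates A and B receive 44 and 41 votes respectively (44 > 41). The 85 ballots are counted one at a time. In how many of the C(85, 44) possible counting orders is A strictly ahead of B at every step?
Strict-lead orderings = 111809049293180907701460

Total orderings of the 85 votes with 44 for A: C(85, 44) = 3167923063306792384874700. By the Bertrand ballot formula (Cycle Lemma / reflection principle), the number of orderings in which A is strictly ahead of B throughout is (p − q)/(p + q) · C(p + q, p) = (44 − 41)/(44 + 41) · 3167923063306792384874700 = 111809049293180907701460.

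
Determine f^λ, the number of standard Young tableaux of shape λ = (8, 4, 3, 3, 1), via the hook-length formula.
# SYT of shape (8, 4, 3, 3, 1) = 23279256

Hook-length formula: f^λ = n! / Π hook(c), product over all cells c of the Young diagram. For λ = (8, 4, 3, 3, 1), n = 19 boxes. Hook lengths by row (left-to-right, top-to-bottom): [12, 10, 9, 6, 4, 3, 2, 1]; [7, 5, 4, 1]; [5, 3, 2]; [4, 2, 1]; [1]. Product of hooks = 5225472000. So f^λ = 19! / 5225472000 = 121645100408832000 / 5225472000 = 23279256.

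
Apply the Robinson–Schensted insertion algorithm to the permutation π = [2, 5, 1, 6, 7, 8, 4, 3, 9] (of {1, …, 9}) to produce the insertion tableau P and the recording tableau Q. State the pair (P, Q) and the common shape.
P = [1, 3, 6, 7, 8, 9] / [2, 4] / [5];  Q = [1, 2, 4, 5, 6, 9] / [3, 7] / [8];  common shape = (6, 2, 1)

Row-insert the values π_1, π_2, … into P one at a time, bumping the leftmost entry strictly greater than the inserted value down to the next row. The recording tableau Q records, in position (i, j), the step at which that cell was added to P.
  Insert 2 (step 1): P = [2];  Q = [1]
  Insert 5 (step 2): P = [2, 5];  Q = [1, 2]
  Insert 1 (step 3): P = [1, 5] / [2];  Q = [1, 2] / [3]
  Insert 6 (step 4): P = [1, 5, 6] / [2];  Q = [1, 2, 4] / [3]
  Insert 7 (step 5): P = [1, 5, 6, 7] / [2];  Q = [1, 2, 4, 5] / [3]
  Insert 8 (step 6): P = [1, 5, 6, 7, 8] / [2];  Q = [1, 2, 4, 5, 6] / [3]
  Insert 4 (step 7): P = [1, 4, 6, 7, 8] / [2, 5];  Q = [1, 2, 4, 5, 6] / [3, 7]
  Insert 3 (step 8): P = [1, 3, 6, 7, 8] / [2, 4] / [5];  Q = [1, 2, 4, 5, 6] / [3, 7] / [8]
  Insert 9 (step 9): P = [1, 3, 6, 7, 8, 9] / [2, 4] / [5];  Q = [1, 2, 4, 5, 6, 9] / [3, 7] / [8]
Final shape: (6, 2, 1).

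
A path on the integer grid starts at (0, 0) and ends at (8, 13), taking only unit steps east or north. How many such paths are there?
Number of paths = 203490

A monotone lattice path from (0, 0) to (8, 13) consists of 8 east steps and 13 north steps in some order, so it is determined by which 8 of the 21 steps are east. The count is C(21, 8) = 203490.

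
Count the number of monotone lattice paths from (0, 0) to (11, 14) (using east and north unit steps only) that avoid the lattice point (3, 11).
Number of paths = 4397340

Total paths from (0, 0) to (11, 14): C(25, 11) = 4457400. Paths through (3, 11): (paths (0, 0) → (3, 11)) × (paths (3, 11) → (11, 14)) = C(14, 3) · C(11, 8) = 364 · 165 = 60060. Avoidance count = 4457400 − 60060 = 4397340.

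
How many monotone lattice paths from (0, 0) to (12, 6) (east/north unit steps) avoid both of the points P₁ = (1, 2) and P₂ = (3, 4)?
Number of paths = 13534

Inclusion–exclusion. Total paths: C(18, 12) = 18564. Through P₁: C(3, 1)·C(15, 11) = 4095. Through P₂: C(7, 3)·C(11, 9) = 1925. Since P₁ is strictly southwest of P₂, a monotone path through both must visit P₁ then P₂; paths through both = C(3, 1)·C(4, 2)·C(11, 9) = 990. Avoid both = 18564 − 4095 − 1925 + 990 = 13534.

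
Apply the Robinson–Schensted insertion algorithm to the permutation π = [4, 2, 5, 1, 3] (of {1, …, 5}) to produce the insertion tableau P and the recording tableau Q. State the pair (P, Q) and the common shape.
P = [1, 3] / [2, 5] / [4];  Q = [1, 3] / [2, 5] / [4];  common shape = (2, 2, 1)

Row-insert the values π_1, π_2, … into P one at a time, bumping the leftmost entry strictly greater than the inserted value down to the next row. The recording tableau Q records, in position (i, j), the step at which that cell was added to P.
  Insert 4 (step 1): P = [4];  Q = [1]
  Insert 2 (step 2): P = [2] / [4];  Q = [1] / [2]
  Insert 5 (step 3): P = [2, 5] / [4];  Q = [1, 3] / [2]
  Insert 1 (step 4): P = [1, 5] / [2] / [4];  Q = [1, 3] / [2] / [4]
  Insert 3 (step 5): P = [1, 3] / [2, 5] / [4];  Q = [1, 3] / [2, 5] / [4]
Final shape: (2, 2, 1).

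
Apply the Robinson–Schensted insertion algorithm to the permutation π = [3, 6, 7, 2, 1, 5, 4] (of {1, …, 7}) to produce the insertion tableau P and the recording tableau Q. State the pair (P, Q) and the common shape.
P = [1, 4, 7] / [2, 5] / [3, 6];  Q = [1, 2, 3] / [4, 6] / [5, 7];  common shape = (3, 2, 2)

Row-insert the values π_1, π_2, … into P one at a time, bumping the leftmost entry strictly greater than the inserted value down to the next row. The recording tableau Q records, in position (i, j), the step at which that cell was added to P.
  Insert 3 (step 1): P = [3];  Q = [1]
  Insert 6 (step 2): P = [3, 6];  Q = [1, 2]
  Insert 7 (step 3): P = [3, 6, 7];  Q = [1, 2, 3]
  Insert 2 (step 4): P = [2, 6, 7] / [3];  Q = [1, 2, 3] / [4]
  Insert 1 (step 5): P = [1, 6, 7] / [2] / [3];  Q = [1, 2, 3] / [4] / [5]
  Insert 5 (step 6): P = [1, 5, 7] / [2, 6] / [3];  Q = [1, 2, 3] / [4, 6] / [5]
  Insert 4 (step 7): P = [1, 4, 7] / [2, 5] / [3, 6];  Q = [1, 2, 3] / [4, 6] / [5, 7]
Final shape: (3, 2, 2).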